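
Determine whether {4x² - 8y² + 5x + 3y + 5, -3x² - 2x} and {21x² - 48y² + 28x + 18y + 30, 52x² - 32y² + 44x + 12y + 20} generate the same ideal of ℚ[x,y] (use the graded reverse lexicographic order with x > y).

Yes, the ideals are equal.

Equality of ideals is decidable: compute both reduced Gröbner bases (unique for the ordering) and check whether they agree.
Buchberger on the first generating set:
f_1 = 4x² - 8y² + 5x + 3y + 5, LT = x².
f_2 = -3x² - 2x, LT = x².

S(f_1,f_2): lcm = x². S = -2y² + 7/12x + ¾y + 5/4.
  reduce S modulo (f_1, f_2):
  remainder -2y² + 7/12x + ¾y + 5/4 ≠ 0; add g_3 = -2y² + 7/12x + ¾y + 5/4 to the basis.

The other S-polynomials (S(f_1,g_3), S(f_2,g_3)) all reduce to 0 modulo the current basis, so we have a Gröbner basis.
Inter-reduce: drop elements whose leading term is divisible by another's, tail-reduce, and make monic.
Reduced Gröbner basis: {x² + ⅔x, y² - 7/24x - ⅜y - ⅝}.

Buchberger on the second generating set:
h_1 = 21x² - 48y² + 28x + 18y + 30, LT = x².
h_2 = 52x² - 32y² + 44x + 12y + 20, LT = x².

S(h_1,h_2): lcm = x². S = -152/91y² + 19/39x + 57/91y + 95/91.
  reduce S modulo (h_1, h_2):
  remainder -152/91y² + 19/39x + 57/91y + 95/91 ≠ 0; add k_3 = -152/91y² + 19/39x + 57/91y + 95/91 to the basis.

The other S-polynomials (S(h_1,k_3), S(h_2,k_3)) all reduce to 0 modulo the current basis, so we have a Gröbner basis.
Inter-reduce: drop elements whose leading term is divisible by another's, tail-reduce, and make monic.
Reduced Gröbner basis: {x² + ⅔x, y² - 7/24x - ⅜y - ⅝}.

Same reduced basis, so the two generating sets span the same ideal.
The same test decides containment: I ⊆ J iff every generator of I reduces to 0 modulo a Gröbner basis of J.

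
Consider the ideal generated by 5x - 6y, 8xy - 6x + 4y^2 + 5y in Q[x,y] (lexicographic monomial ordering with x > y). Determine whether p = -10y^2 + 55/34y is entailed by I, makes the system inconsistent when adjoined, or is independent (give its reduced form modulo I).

First compute the reduced Gröbner basis of I by Buchberger's algorithm.
f_1 = 5x - 6y, LT = x.
f_2 = 8xy - 6x + 4y^2 + 5y, LT = xy.

S(f_1,f_2): lcm = xy. S = 3/4x - 17/10y^2 - 5/8y.
  leading term x: subtract (3/20)·f_1 from 3/4x - 17/10y^2 - 5/8y → -17/10y^2 + 11/40y
  leading term y^2: no divisor's leading term divides it; move -17/10y^2 to the remainder.
  leading term y: no divisor's leading term divides it; move 11/40y to the remainder.
  remainder -17/10y^2 + 11/40y ≠ 0; add h_3 = -17/10y^2 + 11/40y to the basis.

The other S-polynomials (S(f_1,h_3), S(f_2,h_3)) all reduce to 0 modulo the current basis, so we have a Gröbner basis.
Inter-reduce: drop elements whose leading term is divisible by another's, tail-reduce, and make monic.
Reduced Gröbner basis: {x - 6/5y, y^2 - 11/68y}.
Label its elements g_1 = x - 6/5y, g_2 = y^2 - 11/68y.

Reduce p = -10y^2 + 55/34y modulo G:
  leading term y^2: subtract (-10)·g_2 from -10y^2 + 55/34y → 0
  normal form = 0.
Since the normal form is 0, p ∈ I.

Ideal membership is decidable via reduction modulo a Gröbner basis.

-10y^2 + 55/34y lies in I (it reduces to 0).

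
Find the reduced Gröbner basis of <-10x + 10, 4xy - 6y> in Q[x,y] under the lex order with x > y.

The reduced Gröbner basis is the canonical form of the ideal for this ordering.

f_1 = -10x + 10, LT = x.
f_2 = 4xy - 6y, LT = xy.

S(f_1,f_2): lcm = xy. S = \tfrac{1}{2}y.
  reduce S modulo (f_1, f_2):
  remainder \tfrac{1}{2}y ≠ 0; add g_3 = \tfrac{1}{2}y to the basis.

The other S-polynomials (S(f_1,g_3), S(f_2,g_3)) all reduce to 0 modulo the current basis, so we have a Gröbner basis.
Inter-reduce: drop elements whose leading term is divisible by another's, tail-reduce, and make monic.

G = {x - 1, y}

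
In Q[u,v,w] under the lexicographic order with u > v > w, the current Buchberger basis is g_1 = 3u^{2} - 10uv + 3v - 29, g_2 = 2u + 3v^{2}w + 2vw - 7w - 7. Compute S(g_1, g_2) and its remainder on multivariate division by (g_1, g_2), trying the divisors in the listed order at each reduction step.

lcm(LM(g_1), LM(g_2)) = u^{2}.
S = (lcm/LT(g_1))·g_1 − (lcm/LT(g_2))·g_2 = -\tfrac{3}{2}uv^{2}w - uvw - \tfrac{10}{3}uv + \tfrac{7}{2}uw + \tfrac{7}{2}u + v - \tfrac{29}{3}.
Reduce S modulo (g_1, g_2) in that order:
  leading term uv^{2}w: subtract (-\tfrac{3}{4}v^{2}w)·g_2 from -\tfrac{3}{2}uv^{2}w - uvw - \tfrac{10}{3}uv + \tfrac{7}{2}uw + \tfrac{7}{2}u + v - \tfrac{29}{3} → -uvw - \tfrac{10}{3}uv + \tfrac{7}{2}uw + \tfrac{7}{2}u + \tfrac{9}{4}v^{4}w^{2} + \tfrac{3}{2}v^{3}w^{2} - \tfrac{21}{4}v^{2}w^{2} - \tfrac{21}{4}v^{2}w + v - \tfrac{29}{3}
  leading term uvw: subtract (-\tfrac{1}{2}vw)·g_2 from -uvw - \tfrac{10}{3}uv + \tfrac{7}{2}uw + \tfrac{7}{2}u + \tfrac{9}{4}v^{4}w^{2} + \tfrac{3}{2}v^{3}w^{2} - \tfrac{21}{4}v^{2}w^{2} - \tfrac{21}{4}v^{2}w + v - \tfrac{29}{3} → -\tfrac{10}{3}uv + \tfrac{7}{2}uw + \tfrac{7}{2}u + \tfrac{9}{4}v^{4}w^{2} + 3v^{3}w^{2} - \tfrac{17}{4}v^{2}w^{2} - \tfrac{21}{4}v^{2}w - \tfrac{7}{2}vw^{2} - \tfrac{7}{2}vw + v - \tfrac{29}{3}
  leading term uv: subtract (-\tfrac{5}{3}v)·g_2 from -\tfrac{10}{3}uv + \tfrac{7}{2}uw + \tfrac{7}{2}u + \tfrac{9}{4}v^{4}w^{2} + 3v^{3}w^{2} - \tfrac{17}{4}v^{2}w^{2} - \tfrac{21}{4}v^{2}w - \tfrac{7}{2}vw^{2} - \tfrac{7}{2}vw + v - \tfrac{29}{3} → \tfrac{7}{2}uw + \tfrac{7}{2}u + \tfrac{9}{4}v^{4}w^{2} + 3v^{3}w^{2} + 5v^{3}w - \tfrac{17}{4}v^{2}w^{2} - \tfrac{23}{12}v^{2}w - \tfrac{7}{2}vw^{2} - \tfrac{91}{6}vw - \tfrac{32}{3}v - \tfrac{29}{3}
  leading term uw: subtract (\tfrac{7}{4}w)·g_2 from \tfrac{7}{2}uw + \tfrac{7}{2}u + \tfrac{9}{4}v^{4}w^{2} + 3v^{3}w^{2} + 5v^{3}w - \tfrac{17}{4}v^{2}w^{2} - \tfrac{23}{12}v^{2}w - \tfrac{7}{2}vw^{2} - \tfrac{91}{6}vw - \tfrac{32}{3}v - \tfrac{29}{3} → \tfrac{7}{2}u + \tfrac{9}{4}v^{4}w^{2} + 3v^{3}w^{2} + 5v^{3}w - \tfrac{19}{2}v^{2}w^{2} - \tfrac{23}{12}v^{2}w - 7vw^{2} - \tfrac{91}{6}vw - \tfrac{32}{3}v + \tfrac{49}{4}w^{2} + \tfrac{49}{4}w - \tfrac{29}{3}
  leading term u: subtract (\tfrac{7}{4})·g_2 from \tfrac{7}{2}u + \tfrac{9}{4}v^{4}w^{2} + 3v^{3}w^{2} + 5v^{3}w - \tfrac{19}{2}v^{2}w^{2} - \tfrac{23}{12}v^{2}w - 7vw^{2} - \tfrac{91}{6}vw - \tfrac{32}{3}v + \tfrac{49}{4}w^{2} + \tfrac{49}{4}w - \tfrac{29}{3} → \tfrac{9}{4}v^{4}w^{2} + 3v^{3}w^{2} + 5v^{3}w - \tfrac{19}{2}v^{2}w^{2} - \tfrac{43}{6}v^{2}w - 7vw^{2} - \tfrac{56}{3}vw - \tfrac{32}{3}v + \tfrac{49}{4}w^{2} + \tfrac{49}{2}w + \tfrac{31}{12}
  leading term v^{4}w^{2}: no divisor's leading term divides it; move \tfrac{9}{4}v^{4}w^{2} to the remainder.
  leading term v^{3}w^{2}: no divisor's leading term divides it; move 3v^{3}w^{2} to the remainder.
  leading term v^{3}w: no divisor's leading term divides it; move 5v^{3}w to the remainder.
  leading term v^{2}w^{2}: no divisor's leading term divides it; move -\tfrac{19}{2}v^{2}w^{2} to the remainder.
  leading term v^{2}w: no divisor's leading term divides it; move -\tfrac{43}{6}v^{2}w to the remainder.
  leading term vw^{2}: no divisor's leading term divides it; move -7vw^{2} to the remainder.
  leading term vw: no divisor's leading term divides it; move -\tfrac{56}{3}vw to the remainder.
  leading term v: no divisor's leading term divides it; move -\tfrac{32}{3}v to the remainder.
  leading term w^{2}: no divisor's leading term divides it; move \tfrac{49}{4}w^{2} to the remainder.
  leading term w: no divisor's leading term divides it; move \tfrac{49}{2}w to the remainder.
  leading term 1: no divisor's leading term divides it; move \tfrac{31}{12} to the remainder.
The remainder \tfrac{9}{4}v^{4}w^{2} + 3v^{3}w^{2} + 5v^{3}w - \tfrac{19}{2}v^{2}w^{2} - \tfrac{43}{6}v^{2}w - 7vw^{2} - \tfrac{56}{3}vw - \tfrac{32}{3}v + \tfrac{49}{4}w^{2} + \tfrac{49}{2}w + \tfrac{31}{12} is nonzero, so it would be added as the next basis element.

S(g_1, g_2) = -\tfrac{3}{2}uv^{2}w - uvw - \tfrac{10}{3}uv + \tfrac{7}{2}uw + \tfrac{7}{2}u + v - \tfrac{29}{3}; remainder on division = \tfrac{9}{4}v^{4}w^{2} + 3v^{3}w^{2} + 5v^{3}w - \tfrac{19}{2}v^{2}w^{2} - \tfrac{43}{6}v^{2}w - 7vw^{2} - \tfrac{56}{3}vw - \tfrac{32}{3}v + \tfrac{49}{4}w^{2} + \tfrac{49}{2}w + \tfrac{31}{12}.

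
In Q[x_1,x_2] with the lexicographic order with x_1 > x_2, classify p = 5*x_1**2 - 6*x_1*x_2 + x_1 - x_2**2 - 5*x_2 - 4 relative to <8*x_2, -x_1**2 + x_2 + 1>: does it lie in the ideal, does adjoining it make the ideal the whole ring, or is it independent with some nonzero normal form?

First compute the reduced Gröbner basis of I by Buchberger's algorithm.
f_1 = 8*x_2, LT = x_2.
f_2 = -x_1**2 + x_2 + 1, LT = x_1**2.

The S-polynomials (S(f_1,f_2)) all reduce to 0 modulo the current basis, so we have a Gröbner basis.
Inter-reduce: drop elements whose leading term is divisible by another's, tail-reduce, and make monic.
Reduced Gröbner basis: {x_1**2 - 1, x_2}.
Label its elements g_1 = x_1**2 - 1, g_2 = x_2.

Reduce p = 5*x_1**2 - 6*x_1*x_2 + x_1 - x_2**2 - 5*x_2 - 4 modulo G:
  leading term x_1**2: subtract (5)·g_1 from 5*x_1**2 - 6*x_1*x_2 + x_1 - x_2**2 - 5*x_2 - 4 → -6*x_1*x_2 + x_1 - x_2**2 - 5*x_2 + 1
  leading term x_1*x_2: subtract (-6*x_1)·g_2 from -6*x_1*x_2 + x_1 - x_2**2 - 5*x_2 + 1 → x_1 - x_2**2 - 5*x_2 + 1
  leading term x_1: no divisor's leading term divides it; move x_1 to the remainder.
  leading term x_2**2: subtract (-x_2)·g_2 from -x_2**2 - 5*x_2 + 1 → -5*x_2 + 1
  leading term x_2: subtract (-5)·g_2 from -5*x_2 + 1 → 1
  leading term 1: no divisor's leading term divides it; move 1 to the remainder.
  normal form = x_1 + 1.
The normal form is nonzero, so p ∉ I. Since p minus its normal form lies in I, I + (p) = I + (r) where r = x_1 + 1; decide whether this ideal is the whole ring.
Run Buchberger on G together with r (pairs among the g_i already reduce to 0 since G is a Gröbner basis):
g_1 = x_1**2 - 1, LT = x_1**2.
g_2 = x_2, LT = x_2.
r = x_1 + 1, LT = x_1.

The S-polynomials (S(g_1,g_2), S(g_1,r), S(g_2,r)) all reduce to 0 modulo the current basis, so we have a Gröbner basis.
Inter-reduce: drop elements whose leading term is divisible by another's, tail-reduce, and make monic.
Reduced Gröbner basis: {x_1 + 1, x_2}.
The reduced Gröbner basis of I + (p) is {x_1 + 1, x_2} ≠ {1}, a proper ideal, so the enlarged system stays consistent: p is independent of I, with normal form x_1 + 1.

5*x_1**2 - 6*x_1*x_2 + x_1 - x_2**2 - 5*x_2 - 4 is independent of I; its normal form modulo I is x_1 + 1.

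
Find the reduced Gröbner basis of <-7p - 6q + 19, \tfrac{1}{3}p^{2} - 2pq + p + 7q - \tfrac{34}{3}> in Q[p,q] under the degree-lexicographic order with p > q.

G = {q^{2} - \tfrac{41}{96}q - \tfrac{151}{48}, p + \tfrac{6}{7}q - \tfrac{19}{7}}

f_1 = -7p - 6q + 19, LT = p.
f_2 = \tfrac{1}{3}p^{2} - 2pq + p + 7q - \tfrac{34}{3}, LT = p^{2}.

S(f_1,f_2): lcm = p^{2}. S = \tfrac{48}{7}pq - \tfrac{40}{7}p - 21q + 34.
  reduce S modulo (f_1, f_2):
  remainder -\tfrac{288}{49}q^{2} + \tfrac{123}{49}q + \tfrac{906}{49} ≠ 0; add g_3 = -\tfrac{288}{49}q^{2} + \tfrac{123}{49}q + \tfrac{906}{49} to the basis.

The other S-polynomials (S(f_1,g_3), S(f_2,g_3)) all reduce to 0 modulo the current basis, so we have a Gröbner basis.
Inter-reduce: drop elements whose leading term is divisible by another's, tail-reduce, and make monic.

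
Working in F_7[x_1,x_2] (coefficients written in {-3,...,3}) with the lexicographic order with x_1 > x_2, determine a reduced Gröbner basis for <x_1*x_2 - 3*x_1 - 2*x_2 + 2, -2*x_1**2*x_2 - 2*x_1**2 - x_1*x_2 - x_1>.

G = {x_1 - x_2**2 - 3*x_2 - 3, x_2**3 - x_2}

f_1 = x_1*x_2 - 3*x_1 - 2*x_2 + 2, LT = x_1*x_2.
f_2 = -2*x_1**2*x_2 - 2*x_1**2 - x_1*x_2 - x_1, LT = x_1**2*x_2.

S(f_1,f_2): lcm = x_1**2*x_2. S = 3*x_1**2 + x_1*x_2 - 2*x_1.
  leading term x_1**2: no divisor's leading term divides it; move 3*x_1**2 to the remainder.
  leading term x_1*x_2: subtract (1)·f_1 from x_1*x_2 - 2*x_1 → x_1 + 2*x_2 - 2
  leading term x_1: no divisor's leading term divides it; move x_1 to the remainder.
  leading term x_2: no divisor's leading term divides it; move 2*x_2 to the remainder.
  leading term 1: no divisor's leading term divides it; move -2 to the remainder.
  remainder 3*x_1**2 + x_1 + 2*x_2 - 2 ≠ 0; add g_3 = 3*x_1**2 + x_1 + 2*x_2 - 2 to the basis.

S(f_1,g_3): lcm = x_1**2*x_2. S = -3*x_1**2 + 2*x_1 - 3*x_2**2 + 3*x_2.
  leading term x_1**2: subtract (-1)·g_3 from -3*x_1**2 + 2*x_1 - 3*x_2**2 + 3*x_2 → 3*x_1 - 3*x_2**2 - 2*x_2 - 2
  leading term x_1: no divisor's leading term divides it; move 3*x_1 to the remainder.
  leading term x_2**2: no divisor's leading term divides it; move -3*x_2**2 to the remainder.
  leading term x_2: no divisor's leading term divides it; move -2*x_2 to the remainder.
  leading term 1: no divisor's leading term divides it; move -2 to the remainder.
  remainder 3*x_1 - 3*x_2**2 - 2*x_2 - 2 ≠ 0; add g_4 = 3*x_1 - 3*x_2**2 - 2*x_2 - 2 to the basis.

S(f_2,g_3): lcm = x_1**2*x_2. S = x_1**2 - x_1*x_2 - 3*x_1 - 3*x_2**2 + 3*x_2.
  leading term x_1**2: subtract (-2)·g_3 from x_1**2 - x_1*x_2 - 3*x_1 - 3*x_2**2 + 3*x_2 → -x_1*x_2 - x_1 - 3*x_2**2 + 3
  leading term x_1*x_2: subtract (-1)·f_1 from -x_1*x_2 - x_1 - 3*x_2**2 + 3 → 3*x_1 - 3*x_2**2 - 2*x_2 - 2
  leading term x_1: subtract (1)·g_4 from 3*x_1 - 3*x_2**2 - 2*x_2 - 2 → 0
  remainder 0.

S(f_1,g_4): lcm = x_1*x_2. S = -3*x_1 + x_2**3 + 3*x_2**2 + x_2 + 2.
  leading term x_1: subtract (-1)·g_4 from -3*x_1 + x_2**3 + 3*x_2**2 + x_2 + 2 → x_2**3 - x_2
  leading term x_2**3: no divisor's leading term divides it; move x_2**3 to the remainder.
  leading term x_2: no divisor's leading term divides it; move -x_2 to the remainder.
  remainder x_2**3 - x_2 ≠ 0; add g_5 = x_2**3 - x_2 to the basis.

S(f_2,g_4): lcm = x_1**2*x_2. S = x_1**2 + x_1*x_2**3 + 3*x_1*x_2**2 - 3*x_1.
  leading term x_1**2: subtract (-2)·g_3 from x_1**2 + x_1*x_2**3 + 3*x_1*x_2**2 - 3*x_1 → x_1*x_2**3 + 3*x_1*x_2**2 - x_1 - 3*x_2 + 3
  leading term x_1*x_2**3: subtract (x_2**2)·f_1 from x_1*x_2**3 + 3*x_1*x_2**2 - x_1 - 3*x_2 + 3 → -x_1*x_2**2 - x_1 + 2*x_2**3 - 2*x_2**2 - 3*x_2 + 3
  leading term x_1*x_2**2: subtract (-x_2)·f_1 from -x_1*x_2**2 - x_1 + 2*x_2**3 - 2*x_2**2 - 3*x_2 + 3 → -3*x_1*x_2 - x_1 + 2*x_2**3 + 3*x_2**2 - x_2 + 3
  leading term x_1*x_2: subtract (-3)·f_1 from -3*x_1*x_2 - x_1 + 2*x_2**3 + 3*x_2**2 - x_2 + 3 → -3*x_1 + 2*x_2**3 + 3*x_2**2 + 2
  leading term x_1: subtract (-1)·g_4 from -3*x_1 + 2*x_2**3 + 3*x_2**2 + 2 → 2*x_2**3 - 2*x_2
  leading term x_2**3: subtract (2)·g_5 from 2*x_2**3 - 2*x_2 → 0
  remainder 0.

S(g_3,g_4): lcm = x_1**2. S = x_1*x_2**2 + 3*x_1*x_2 + x_1 + 3*x_2 - 3.
  leading term x_1*x_2**2: subtract (x_2)·f_1 from x_1*x_2**2 + 3*x_1*x_2 + x_1 + 3*x_2 - 3 → -x_1*x_2 + x_1 + 2*x_2**2 + x_2 - 3
  leading term x_1*x_2: subtract (-1)·f_1 from -x_1*x_2 + x_1 + 2*x_2**2 + x_2 - 3 → -2*x_1 + 2*x_2**2 - x_2 - 1
  leading term x_1: subtract (-3)·g_4 from -2*x_1 + 2*x_2**2 - x_2 - 1 → 0
  remainder 0.

S(f_1,g_5): lcm = x_1*x_2**3. S = -3*x_1*x_2**2 + x_1*x_2 - 2*x_2**3 + 2*x_2**2.
  leading term x_1*x_2**2: subtract (-3*x_2)·f_1 from -3*x_1*x_2**2 + x_1*x_2 - 2*x_2**3 + 2*x_2**2 → -x_1*x_2 - 2*x_2**3 + 3*x_2**2 - x_2
  leading term x_1*x_2: subtract (-1)·f_1 from -x_1*x_2 - 2*x_2**3 + 3*x_2**2 - x_2 → -3*x_1 - 2*x_2**3 + 3*x_2**2 - 3*x_2 + 2
  leading term x_1: subtract (-1)·g_4 from -3*x_1 - 2*x_2**3 + 3*x_2**2 - 3*x_2 + 2 → -2*x_2**3 + 2*x_2
  leading term x_2**3: subtract (-2)·g_5 from -2*x_2**3 + 2*x_2 → 0
  remainder 0.

S(f_2,g_5): lcm = x_1**2*x_2**3. S = x_1**2*x_2**2 + x_1**2*x_2 - 3*x_1*x_2**3 - 3*x_1*x_2**2.
  leading term x_1**2*x_2**2: subtract (x_1*x_2)·f_1 from x_1**2*x_2**2 + x_1**2*x_2 - 3*x_1*x_2**3 - 3*x_1*x_2**2 → -3*x_1**2*x_2 - 3*x_1*x_2**3 - x_1*x_2**2 - 2*x_1*x_2
  leading term x_1**2*x_2: subtract (-3*x_1)·f_1 from -3*x_1**2*x_2 - 3*x_1*x_2**3 - x_1*x_2**2 - 2*x_1*x_2 → -2*x_1**2 - 3*x_1*x_2**3 - x_1*x_2**2 - x_1*x_2 - x_1
  leading term x_1**2: subtract (-3)·g_3 from -2*x_1**2 - 3*x_1*x_2**3 - x_1*x_2**2 - x_1*x_2 - x_1 → -3*x_1*x_2**3 - x_1*x_2**2 - x_1*x_2 + 2*x_1 - x_2 + 1
  leading term x_1*x_2**3: subtract (-3*x_2**2)·f_1 from -3*x_1*x_2**3 - x_1*x_2**2 - x_1*x_2 + 2*x_1 - x_2 + 1 → -3*x_1*x_2**2 - x_1*x_2 + 2*x_1 + x_2**3 - x_2**2 - x_2 + 1
  leading term x_1*x_2**2: subtract (-3*x_2)·f_1 from -3*x_1*x_2**2 - x_1*x_2 + 2*x_1 + x_2**3 - x_2**2 - x_2 + 1 → -3*x_1*x_2 + 2*x_1 + x_2**3 - 2*x_2 + 1
  leading term x_1*x_2: subtract (-3)·f_1 from -3*x_1*x_2 + 2*x_1 + x_2**3 - 2*x_2 + 1 → x_2**3 - x_2
  leading term x_2**3: subtract (1)·g_5 from x_2**3 - x_2 → 0
  remainder 0.

S(g_3,g_5): leading monomials are coprime, so the S-polynomial reduces to 0 (Buchberger's first criterion).
S(g_4,g_5): leading monomials are coprime, so the S-polynomial reduces to 0 (Buchberger's first criterion).
Every S-polynomial of the final basis reduces to 0, so we have a Gröbner basis.
Inter-reduce: drop elements whose leading term is divisible by another's, tail-reduce, and make monic.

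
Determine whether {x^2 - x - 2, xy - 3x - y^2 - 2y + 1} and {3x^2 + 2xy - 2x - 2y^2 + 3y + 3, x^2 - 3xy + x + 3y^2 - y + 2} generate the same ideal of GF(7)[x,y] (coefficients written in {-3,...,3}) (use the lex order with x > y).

Since reduced Gröbner bases are canonical representatives of ideals under a given ordering, it suffices to compute and compare them.
Buchberger on the first generating set:
f_1 = x^2 - x - 2, LT = x^2.
f_2 = xy - 3x - y^2 - 2y + 1, LT = xy.

S(f_1,f_2): lcm = x^2y. S = 3x^2 + xy^2 + xy - x - 2y.
  leading term x^2: subtract (3)·f_1 from 3x^2 + xy^2 + xy - x - 2y → xy^2 + xy + 2x - 2y - 1
  leading term xy^2: subtract (y)·f_2 from xy^2 + xy + 2x - 2y - 1 → -3xy + 2x + y^3 + 2y^2 - 3y - 1
  leading term xy: subtract (-3)·f_2 from -3xy + 2x + y^3 + 2y^2 - 3y - 1 → y^3 - y^2 - 2y + 2
  leading term y^3: no divisor's leading term divides it; move y^3 to the remainder.
  leading term y^2: no divisor's leading term divides it; move -y^2 to the remainder.
  leading term y: no divisor's leading term divides it; move -2y to the remainder.
  leading term 1: no divisor's leading term divides it; move 2 to the remainder.
  remainder y^3 - y^2 - 2y + 2 ≠ 0; add g_3 = y^3 - y^2 - 2y + 2 to the basis.

S(f_1,g_3): leading monomials are coprime, so the S-polynomial reduces to 0 (Buchberger's first criterion).
S(f_2,g_3): lcm = xy^3. S = -2xy^2 + 2xy - 2x - y^4 - 2y^3 + y^2.
  leading term xy^2: subtract (-2y)·f_2 from -2xy^2 + 2xy - 2x - y^4 - 2y^3 + y^2 → 3xy - 2x - y^4 + 3y^3 - 3y^2 + 2y
  leading term xy: subtract (3)·f_2 from 3xy - 2x - y^4 + 3y^3 - 3y^2 + 2y → -y^4 + 3y^3 + y - 3
  leading term y^4: subtract (-y)·g_3 from -y^4 + 3y^3 + y - 3 → 2y^3 - 2y^2 + 3y - 3
  leading term y^3: subtract (2)·g_3 from 2y^3 - 2y^2 + 3y - 3 → 0
  remainder 0.

Every S-polynomial of the final basis reduces to 0, so we have a Gröbner basis.
Inter-reduce: drop elements whose leading term is divisible by another's, tail-reduce, and make monic.
Reduced Gröbner basis: {x^2 - x - 2, xy - 3x - y^2 - 2y + 1, y^3 - y^2 - 2y + 2}.

Buchberger on the second generating set:
h_1 = 3x^2 + 2xy - 2x - 2y^2 + 3y + 3, LT = x^2.
h_2 = x^2 - 3xy + x + 3y^2 - y + 2, LT = x^2.

S(h_1,h_2): lcm = x^2. S = -xy + 3x + y^2 + 2y - 1.
  leading term xy: no divisor's leading term divides it; move -xy to the remainder.
  leading term x: no divisor's leading term divides it; move 3x to the remainder.
  leading term y^2: no divisor's leading term divides it; move y^2 to the remainder.
  leading term y: no divisor's leading term divides it; move 2y to the remainder.
  leading term 1: no divisor's leading term divides it; move -1 to the remainder.
  remainder -xy + 3x + y^2 + 2y - 1 ≠ 0; add k_3 = -xy + 3x + y^2 + 2y - 1 to the basis.

S(h_1,k_3): lcm = x^2y. S = 3x^2 - 3xy^2 - xy - x - 3y^3 + y^2 + y.
  leading term x^2: subtract (1)·h_1 from 3x^2 - 3xy^2 - xy - x - 3y^3 + y^2 + y → -3xy^2 - 3xy + x - 3y^3 + 3y^2 - 2y - 3
  leading term xy^2: subtract (3y)·k_3 from -3xy^2 - 3xy + x - 3y^3 + 3y^2 - 2y - 3 → 2xy + x + y^3 - 3y^2 + y - 3
  leading term xy: subtract (-2)·k_3 from 2xy + x + y^3 - 3y^2 + y - 3 → y^3 - y^2 - 2y + 2
  leading term y^3: no divisor's leading term divides it; move y^3 to the remainder.
  leading term y^2: no divisor's leading term divides it; move -y^2 to the remainder.
  leading term y: no divisor's leading term divides it; move -2y to the remainder.
  leading term 1: no divisor's leading term divides it; move 2 to the remainder.
  remainder y^3 - y^2 - 2y + 2 ≠ 0; add k_4 = y^3 - y^2 - 2y + 2 to the basis.

S(h_2,k_3): lcm = x^2y. S = 3x^2 - 2xy^2 + 3xy - x + 3y^3 - y^2 + 2y.
  leading term x^2: subtract (1)·h_1 from 3x^2 - 2xy^2 + 3xy - x + 3y^3 - y^2 + 2y → -2xy^2 + xy + x + 3y^3 + y^2 - y - 3
  leading term xy^2: subtract (2y)·k_3 from -2xy^2 + xy + x + 3y^3 + y^2 - y - 3 → 2xy + x + y^3 - 3y^2 + y - 3
  leading term xy: subtract (-2)·k_3 from 2xy + x + y^3 - 3y^2 + y - 3 → y^3 - y^2 - 2y + 2
  leading term y^3: subtract (1)·k_4 from y^3 - y^2 - 2y + 2 → 0
  remainder 0.

S(h_1,k_4): leading monomials are coprime, so the S-polynomial reduces to 0 (Buchberger's first criterion).
S(h_2,k_4): leading monomials are coprime, so the S-polynomial reduces to 0 (Buchberger's first criterion).
S(k_3,k_4): lcm = xy^3. S = -2xy^2 + 2xy - 2x - y^4 - 2y^3 + y^2.
  leading term xy^2: subtract (2y)·k_3 from -2xy^2 + 2xy - 2x - y^4 - 2y^3 + y^2 → 3xy - 2x - y^4 + 3y^3 - 3y^2 + 2y
  leading term xy: subtract (-3)·k_3 from 3xy - 2x - y^4 + 3y^3 - 3y^2 + 2y → -y^4 + 3y^3 + y - 3
  leading term y^4: subtract (-y)·k_4 from -y^4 + 3y^3 + y - 3 → 2y^3 - 2y^2 + 3y - 3
  leading term y^3: subtract (2)·k_4 from 2y^3 - 2y^2 + 3y - 3 → 0
  remainder 0.

Every S-polynomial of the final basis reduces to 0, so we have a Gröbner basis.
Inter-reduce: drop elements whose leading term is divisible by another's, tail-reduce, and make monic.
Reduced Gröbner basis: {x^2 - x - 2, xy - 3x - y^2 - 2y + 1, y^3 - y^2 - 2y + 2}.

These coincide, so the ideals are equal.

Yes, the ideals are equal.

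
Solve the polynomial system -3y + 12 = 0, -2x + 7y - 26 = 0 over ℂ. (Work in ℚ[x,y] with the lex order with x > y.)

Compute a lex Gröbner basis by Buchberger's algorithm.
f_1 = -3y + 12, LT = y.
f_2 = -2x + 7y - 26, LT = x.

S(f_1,f_2): leading monomials are coprime, so the S-polynomial reduces to 0 (Buchberger's first criterion).
Every S-polynomial of the final basis reduces to 0, so we have a Gröbner basis.
Inter-reduce: drop elements whose leading term is divisible by another's, tail-reduce, and make monic.
Reduced Gröbner basis: {x - 1, y - 4}.

The lex basis is triangular: the last element involves only y. Solving y - 4 = 0 gives y ∈ {4}; substituting each value into the earlier elements determines the remaining variables.
  y = 4: the earlier basis element becomes x - 1 = 0, giving x = 1 — point (1, 4).
Each listed point satisfies every original equation (direct substitution).

{(1, 4)}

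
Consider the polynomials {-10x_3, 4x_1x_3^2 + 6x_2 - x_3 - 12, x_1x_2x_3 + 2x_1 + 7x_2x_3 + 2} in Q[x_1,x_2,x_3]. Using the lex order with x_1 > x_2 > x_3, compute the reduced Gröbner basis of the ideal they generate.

G = {x_1 + 1, x_2 - 2, x_3}

Buchberger's algorithm terminates because the ascending chain of leading-term ideals stabilizes.

f_1 = -10x_3, LT = x_3.
f_2 = 4x_1x_3^2 + 6x_2 - x_3 - 12, LT = x_1x_3^2.
f_3 = x_1x_2x_3 + 2x_1 + 7x_2x_3 + 2, LT = x_1x_2x_3.

S(f_1,f_2): lcm = x_1x_3^2. S = -3/2x_2 + 1/4x_3 + 3.
  reduce S modulo (f_1, f_2, f_3):
  remainder -3/2x_2 + 3 ≠ 0; add g_4 = -3/2x_2 + 3 to the basis.

S(f_1,f_3): lcm = x_1x_2x_3. S = -2x_1 - 7x_2x_3 - 2.
  reduce S modulo (f_1, f_2, f_3, g_4):
  remainder -2x_1 - 2 ≠ 0; add g_5 = -2x_1 - 2 to the basis.

The other S-polynomials (S(f_2,f_3), S(f_1,g_4), S(f_2,g_4), S(f_3,g_4), S(f_1,g_5), S(f_2,g_5), S(f_3,g_5), S(g_4,g_5)) all reduce to 0 modulo the current basis, so we have a Gröbner basis.
Inter-reduce: drop elements whose leading term is divisible by another's, tail-reduce, and make monic.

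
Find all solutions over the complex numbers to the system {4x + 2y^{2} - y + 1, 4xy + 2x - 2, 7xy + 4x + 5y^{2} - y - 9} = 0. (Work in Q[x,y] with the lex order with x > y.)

{(-1, -1)}

Compute a lex Gröbner basis by Buchberger's algorithm.
f_1 = 4x + 2y^{2} - y + 1, LT = x.
f_2 = 4xy + 2x - 2, LT = xy.
f_3 = 7xy + 4x + 5y^{2} - y - 9, LT = xy.

S(f_1,f_2): lcm = xy. S = -\tfrac{1}{2}x + \tfrac{1}{2}y^{3} - \tfrac{1}{4}y^{2} + \tfrac{1}{4}y + \tfrac{1}{2}.
  leading term x: subtract (-\tfrac{1}{8})·f_1 from -\tfrac{1}{2}x + \tfrac{1}{2}y^{3} - \tfrac{1}{4}y^{2} + \tfrac{1}{4}y + \tfrac{1}{2} → \tfrac{1}{2}y^{3} + \tfrac{1}{8}y + \tfrac{5}{8}
  leading term y^{3}: no divisor's leading term divides it; move \tfrac{1}{2}y^{3} to the remainder.
  leading term y: no divisor's leading term divides it; move \tfrac{1}{8}y to the remainder.
  leading term 1: no divisor's leading term divides it; move \tfrac{5}{8} to the remainder.
  remainder \tfrac{1}{2}y^{3} + \tfrac{1}{8}y + \tfrac{5}{8} ≠ 0; add h_4 = \tfrac{1}{2}y^{3} + \tfrac{1}{8}y + \tfrac{5}{8} to the basis.

S(f_1,f_3): lcm = xy. S = -\tfrac{4}{7}x + \tfrac{1}{2}y^{3} - \tfrac{27}{28}y^{2} + \tfrac{11}{28}y + \tfrac{9}{7}.
  leading term x: subtract (-\tfrac{1}{7})·f_1 from -\tfrac{4}{7}x + \tfrac{1}{2}y^{3} - \tfrac{27}{28}y^{2} + \tfrac{11}{28}y + \tfrac{9}{7} → \tfrac{1}{2}y^{3} - \tfrac{19}{28}y^{2} + \tfrac{1}{4}y + \tfrac{10}{7}
  leading term y^{3}: subtract (1)·h_4 from \tfrac{1}{2}y^{3} - \tfrac{19}{28}y^{2} + \tfrac{1}{4}y + \tfrac{10}{7} → -\tfrac{19}{28}y^{2} + \tfrac{1}{8}y + \tfrac{45}{56}
  leading term y^{2}: no divisor's leading term divides it; move -\tfrac{19}{28}y^{2} to the remainder.
  leading term y: no divisor's leading term divides it; move \tfrac{1}{8}y to the remainder.
  leading term 1: no divisor's leading term divides it; move \tfrac{45}{56} to the remainder.
  remainder -\tfrac{19}{28}y^{2} + \tfrac{1}{8}y + \tfrac{45}{56} ≠ 0; add h_5 = -\tfrac{19}{28}y^{2} + \tfrac{1}{8}y + \tfrac{45}{56} to the basis.

S(f_3,h_4): lcm = xy^{3}. S = \tfrac{4}{7}xy^{2} - \tfrac{1}{4}xy - \tfrac{5}{4}x + \tfrac{5}{7}y^{4} - \tfrac{1}{7}y^{3} - \tfrac{9}{7}y^{2}.
  leading term xy^{2}: subtract (\tfrac{1}{7}y^{2})·f_1 from \tfrac{4}{7}xy^{2} - \tfrac{1}{4}xy - \tfrac{5}{4}x + \tfrac{5}{7}y^{4} - \tfrac{1}{7}y^{3} - \tfrac{9}{7}y^{2} → -\tfrac{1}{4}xy - \tfrac{5}{4}x + \tfrac{3}{7}y^{4} - \tfrac{10}{7}y^{2}
  leading term xy: subtract (-\tfrac{1}{16}y)·f_1 from -\tfrac{1}{4}xy - \tfrac{5}{4}x + \tfrac{3}{7}y^{4} - \tfrac{10}{7}y^{2} → -\tfrac{5}{4}x + \tfrac{3}{7}y^{4} + \tfrac{1}{8}y^{3} - \tfrac{167}{112}y^{2} + \tfrac{1}{16}y
  leading term x: subtract (-\tfrac{5}{16})·f_1 from -\tfrac{5}{4}x + \tfrac{3}{7}y^{4} + \tfrac{1}{8}y^{3} - \tfrac{167}{112}y^{2} + \tfrac{1}{16}y → \tfrac{3}{7}y^{4} + \tfrac{1}{8}y^{3} - \tfrac{97}{112}y^{2} - \tfrac{1}{4}y + \tfrac{5}{16}
  leading term y^{4}: subtract (\tfrac{6}{7}y)·h_4 from \tfrac{3}{7}y^{4} + \tfrac{1}{8}y^{3} - \tfrac{97}{112}y^{2} - \tfrac{1}{4}y + \tfrac{5}{16} → \tfrac{1}{8}y^{3} - \tfrac{109}{112}y^{2} - \tfrac{11}{14}y + \tfrac{5}{16}
  leading term y^{3}: subtract (\tfrac{1}{4})·h_4 from \tfrac{1}{8}y^{3} - \tfrac{109}{112}y^{2} - \tfrac{11}{14}y + \tfrac{5}{16} → -\tfrac{109}{112}y^{2} - \tfrac{183}{224}y + \tfrac{5}{32}
  leading term y^{2}: subtract (\tfrac{109}{76})·h_5 from -\tfrac{109}{112}y^{2} - \tfrac{183}{224}y + \tfrac{5}{32} → -\tfrac{265}{266}y - \tfrac{265}{266}
  leading term y: no divisor's leading term divides it; move -\tfrac{265}{266}y to the remainder.
  leading term 1: no divisor's leading term divides it; move -\tfrac{265}{266} to the remainder.
  remainder -\tfrac{265}{266}y - \tfrac{265}{266} ≠ 0; add h_6 = -\tfrac{265}{266}y - \tfrac{265}{266} to the basis.

The other S-polynomials (S(f_2,f_3), S(f_1,h_4), S(f_2,h_4), S(f_1,h_5), S(f_2,h_5), S(f_3,h_5), S(h_4,h_5), S(f_1,h_6), S(f_2,h_6), S(f_3,h_6), S(h_4,h_6), S(h_5,h_6)) all reduce to 0 modulo the current basis, so we have a Gröbner basis.
Inter-reduce: drop elements whose leading term is divisible by another's, tail-reduce, and make monic.
Reduced Gröbner basis: {x + 1, y + 1}.

Elimination: the polynomial y + 1 lies in the elimination ideal for y, so y ∈ {-1}. For each such y, the remaining basis elements (now univariate) give the rest of the solution.
  y = -1: the earlier basis element becomes x + 1 = 0, giving x = -1 — point (-1, -1).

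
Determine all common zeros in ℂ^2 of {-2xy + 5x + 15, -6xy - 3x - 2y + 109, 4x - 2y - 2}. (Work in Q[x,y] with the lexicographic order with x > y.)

{(3, 5)}

Compute a lex Gröbner basis by Buchberger's algorithm.
f_1 = -2xy + 5x + 15, LT = xy.
f_2 = -6xy - 3x - 2y + 109, LT = xy.
f_3 = 4x - 2y - 2, LT = x.

S(f_1,f_2): lcm = xy. S = -3x - 1/3y + 32/3.
  leading term x: subtract (-3/4)·f_3 from -3x - 1/3y + 32/3 → -11/6y + 55/6
  leading term y: no divisor's leading term divides it; move -11/6y to the remainder.
  leading term 1: no divisor's leading term divides it; move 55/6 to the remainder.
  remainder -11/6y + 55/6 ≠ 0; add h_4 = -11/6y + 55/6 to the basis.

The other S-polynomials (S(f_1,f_3), S(f_2,f_3), S(f_1,h_4), S(f_2,h_4), S(f_3,h_4)) all reduce to 0 modulo the current basis, so we have a Gröbner basis.
Inter-reduce: drop elements whose leading term is divisible by another's, tail-reduce, and make monic.
Reduced Gröbner basis: {x - 3, y - 5}.

From the last basis element, y - 5 = 0, so y takes values in {5}. Each choice, substituted upward through the basis, yields the corresponding point(s) of the solution set.
  y = 5: the earlier basis element becomes x - 3 = 0, giving x = 3 — point (3, 5).
Substituting each solution back into the original system confirms all equations vanish.
Zero-dimensionality of the ideal guarantees finitely many solutions over ℂ.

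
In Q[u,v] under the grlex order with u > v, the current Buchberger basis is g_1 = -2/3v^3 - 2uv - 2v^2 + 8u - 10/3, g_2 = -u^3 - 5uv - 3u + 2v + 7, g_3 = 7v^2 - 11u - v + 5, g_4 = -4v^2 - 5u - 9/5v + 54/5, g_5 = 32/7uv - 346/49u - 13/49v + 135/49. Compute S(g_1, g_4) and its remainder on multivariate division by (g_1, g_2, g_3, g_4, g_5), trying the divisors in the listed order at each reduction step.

S(g_1, g_4) = 7/4uv + 51/20v^2 - 12u + 27/10v + 5; remainder on division = -11849/2240u + 14183/4480v + 1903/896.

lcm(LM(g_1), LM(g_4)) = v^3.
S = (lcm/LT(g_1))·g_1 − (lcm/LT(g_4))·g_4 = 7/4uv + 51/20v^2 - 12u + 27/10v + 5.
Reduce S modulo (g_1, g_2, g_3, g_4, g_5) in that order:
  leading term uv: subtract (49/128)·g_5 from 7/4uv + 51/20v^2 - 12u + 27/10v + 5 → 51/20v^2 - 595/64u + 1793/640v + 505/128
  leading term v^2: subtract (51/140)·g_3 from 51/20v^2 - 595/64u + 1793/640v + 505/128 → -11849/2240u + 14183/4480v + 1903/896
  leading term u: no divisor's leading term divides it; move -11849/2240u to the remainder.
  leading term v: no divisor's leading term divides it; move 14183/4480v to the remainder.
  leading term 1: no divisor's leading term divides it; move 1903/896 to the remainder.
The remainder -11849/2240u + 14183/4480v + 1903/896 is nonzero, so it would be added as the next basis element.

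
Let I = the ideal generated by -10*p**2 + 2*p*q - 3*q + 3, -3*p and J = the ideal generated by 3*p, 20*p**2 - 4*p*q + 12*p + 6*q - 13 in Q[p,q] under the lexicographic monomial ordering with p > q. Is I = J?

Equality of ideals is decidable: compute both reduced Gröbner bases (unique for the ordering) and check whether they agree.
Buchberger on the first generating set:
f_1 = -10*p**2 + 2*p*q - 3*q + 3, LT = p**2.
f_2 = -3*p, LT = p.

S(f_1,f_2): lcm = p**2. S = -1/5*p*q + 3/10*q - 3/10.
  leading term p*q: subtract (1/15*q)·f_2 from -1/5*p*q + 3/10*q - 3/10 → 3/10*q - 3/10
  leading term q: no divisor's leading term divides it; move 3/10*q to the remainder.
  leading term 1: no divisor's leading term divides it; move -3/10 to the remainder.
  remainder 3/10*q - 3/10 ≠ 0; add g_3 = 3/10*q - 3/10 to the basis.

The other S-polynomials (S(f_1,g_3), S(f_2,g_3)) all reduce to 0 modulo the current basis, so we have a Gröbner basis.
Inter-reduce: drop elements whose leading term is divisible by another's, tail-reduce, and make monic.
Reduced Gröbner basis: {p, q - 1}.

Buchberger on the second generating set:
h_1 = 3*p, LT = p.
h_2 = 20*p**2 - 4*p*q + 12*p + 6*q - 13, LT = p**2.

S(h_1,h_2): lcm = p**2. S = 1/5*p*q - 3/5*p - 3/10*q + 13/20.
  leading term p*q: subtract (1/15*q)·h_1 from 1/5*p*q - 3/5*p - 3/10*q + 13/20 → -3/5*p - 3/10*q + 13/20
  leading term p: subtract (-1/5)·h_1 from -3/5*p - 3/10*q + 13/20 → -3/10*q + 13/20
  leading term q: no divisor's leading term divides it; move -3/10*q to the remainder.
  leading term 1: no divisor's leading term divides it; move 13/20 to the remainder.
  remainder -3/10*q + 13/20 ≠ 0; add k_3 = -3/10*q + 13/20 to the basis.

The other S-polynomials (S(h_1,k_3), S(h_2,k_3)) all reduce to 0 modulo the current basis, so we have a Gröbner basis.
Inter-reduce: drop elements whose leading term is divisible by another's, tail-reduce, and make monic.
Reduced Gröbner basis: {p, q - 13/6}.

Since the reduced bases disagree, the two ideals are not the same.

No, the ideals differ.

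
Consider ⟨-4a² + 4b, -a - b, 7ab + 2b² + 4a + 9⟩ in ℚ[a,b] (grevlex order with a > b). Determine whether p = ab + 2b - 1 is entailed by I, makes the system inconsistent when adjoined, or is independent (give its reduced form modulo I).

First compute the reduced Gröbner basis of I by Buchberger's algorithm.
f_1 = -4a² + 4b, LT = a².
f_2 = -a - b, LT = a.
f_3 = 7ab + 2b² + 4a + 9, LT = ab.

S(f_1,f_2): lcm = a². S = -ab - b.
  reduce S modulo (f_1, f_2, f_3):
  remainder b² - b ≠ 0; add h_4 = b² - b to the basis.

S(f_2,f_3): lcm = ab. S = 5/7b² - 4/7a - 9/7.
  reduce S modulo (f_1, f_2, f_3, h_4):
  remainder 9/7b - 9/7 ≠ 0; add h_5 = 9/7b - 9/7 to the basis.

The other S-polynomials (S(f_1,f_3), S(f_1,h_4), S(f_2,h_4), S(f_3,h_4), S(f_1,h_5), S(f_2,h_5), S(f_3,h_5), S(h_4,h_5)) all reduce to 0 modulo the current basis, so we have a Gröbner basis.
Inter-reduce: drop elements whose leading term is divisible by another's, tail-reduce, and make monic.
Reduced Gröbner basis: {a + 1, b - 1}.
Label its elements g_1 = a + 1, g_2 = b - 1.

Reduce p = ab + 2b - 1 modulo G:
  leading term ab: subtract (b)·g_1 from ab + 2b - 1 → b - 1
  leading term b: subtract (1)·g_2 from b - 1 → 0
  normal form = 0.
Since the normal form is 0, p ∈ I.

ab + 2b - 1 lies in I (it reduces to 0).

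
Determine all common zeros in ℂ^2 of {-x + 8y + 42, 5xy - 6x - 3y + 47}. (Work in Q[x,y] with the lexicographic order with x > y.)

Compute a lex Gröbner basis by Buchberger's algorithm.
f_1 = -x + 8y + 42, LT = x.
f_2 = 5xy - 6x - 3y + 47, LT = xy.

S(f_1,f_2): lcm = xy. S = 6/5x - 8y^2 - 207/5y - 47/5.
  leading term x: subtract (-6/5)·f_1 from 6/5x - 8y^2 - 207/5y - 47/5 → -8y^2 - 159/5y + 41
  leading term y^2: no divisor's leading term divides it; move -8y^2 to the remainder.
  leading term y: no divisor's leading term divides it; move -159/5y to the remainder.
  leading term 1: no divisor's leading term divides it; move 41 to the remainder.
  remainder -8y^2 - 159/5y + 41 ≠ 0; add h_3 = -8y^2 - 159/5y + 41 to the basis.

The other S-polynomials (S(f_1,h_3), S(f_2,h_3)) all reduce to 0 modulo the current basis, so we have a Gröbner basis.
Inter-reduce: drop elements whose leading term is divisible by another's, tail-reduce, and make monic.
Reduced Gröbner basis: {x - 8y - 42, y^2 + 159/40y - 41/8}.

From the last basis element, y^2 + 159/40y - 41/8 = 0, so y takes values in {-5, 41/40}. Each choice, substituted upward through the basis, yields the corresponding point(s) of the solution set.
  y = -5: the earlier basis element becomes x - 2 = 0, giving x = 2 — point (2, -5).
  y = 41/40: the earlier basis element becomes x - 251/5 = 0, giving x = 251/5 — point (251/5, 41/40).

{(2, -5), (251/5, 41/40)}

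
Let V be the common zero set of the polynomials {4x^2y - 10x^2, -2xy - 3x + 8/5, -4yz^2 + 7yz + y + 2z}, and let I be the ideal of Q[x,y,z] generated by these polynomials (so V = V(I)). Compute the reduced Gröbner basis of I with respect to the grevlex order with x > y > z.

G = {z^2 - 39/20z - 1/4, x - 1/5, y - 5/2}

Buchberger's algorithm terminates because the ascending chain of leading-term ideals stabilizes.

f_1 = 4x^2y - 10x^2, LT = x^2y.
f_2 = -2xy - 3x + 8/5, LT = xy.
f_3 = -4yz^2 + 7yz + y + 2z, LT = yz^2.

S(f_1,f_2): lcm = x^2y. S = -4x^2 + 4/5x.
  leading term x^2: no divisor's leading term divides it; move -4x^2 to the remainder.
  leading term x: no divisor's leading term divides it; move 4/5x to the remainder.
  remainder -4x^2 + 4/5x ≠ 0; add g_4 = -4x^2 + 4/5x to the basis.

S(f_1,f_3): lcm = x^2yz^2. S = 7/4x^2yz - 5/2x^2z^2 + 1/4x^2y + 1/2x^2z.
  leading term x^2yz: subtract (7/16z)·f_1 from 7/4x^2yz - 5/2x^2z^2 + 1/4x^2y + 1/2x^2z → -5/2x^2z^2 + 1/4x^2y + 39/8x^2z
  leading term x^2z^2: subtract (5/8z^2)·g_4 from -5/2x^2z^2 + 1/4x^2y + 39/8x^2z → 1/4x^2y + 39/8x^2z - 1/2xz^2
  leading term x^2y: subtract (1/16)·f_1 from 1/4x^2y + 39/8x^2z - 1/2xz^2 → 39/8x^2z - 1/2xz^2 + 5/8x^2
  leading term x^2z: subtract (-39/32z)·g_4 from 39/8x^2z - 1/2xz^2 + 5/8x^2 → -1/2xz^2 + 5/8x^2 + 39/40xz
  leading term xz^2: no divisor's leading term divides it; move -1/2xz^2 to the remainder.
  leading term x^2: subtract (-5/32)·g_4 from 5/8x^2 + 39/40xz → 39/40xz + 1/8x
  leading term xz: no divisor's leading term divides it; move 39/40xz to the remainder.
  leading term x: no divisor's leading term divides it; move 1/8x to the remainder.
  remainder -1/2xz^2 + 39/40xz + 1/8x ≠ 0; add g_5 = -1/2xz^2 + 39/40xz + 1/8x to the basis.

S(f_2,f_3): lcm = xyz^2. S = 7/4xyz + 3/2xz^2 + 1/4xy + 1/2xz - 4/5z^2.
  leading term xyz: subtract (-7/8z)·f_2 from 7/4xyz + 3/2xz^2 + 1/4xy + 1/2xz - 4/5z^2 → 3/2xz^2 + 1/4xy - 17/8xz - 4/5z^2 + 7/5z
  leading term xz^2: subtract (-3)·g_5 from 3/2xz^2 + 1/4xy - 17/8xz - 4/5z^2 + 7/5z → 1/4xy + 4/5xz - 4/5z^2 + 3/8x + 7/5z
  leading term xy: subtract (-1/8)·f_2 from 1/4xy + 4/5xz - 4/5z^2 + 3/8x + 7/5z → 4/5xz - 4/5z^2 + 7/5z + 1/5
  leading term xz: no divisor's leading term divides it; move 4/5xz to the remainder.
  leading term z^2: no divisor's leading term divides it; move -4/5z^2 to the remainder.
  leading term z: no divisor's leading term divides it; move 7/5z to the remainder.
  leading term 1: no divisor's leading term divides it; move 1/5 to the remainder.
  remainder 4/5xz - 4/5z^2 + 7/5z + 1/5 ≠ 0; add g_6 = 4/5xz - 4/5z^2 + 7/5z + 1/5 to the basis.

S(f_1,g_4): lcm = x^2y. S = -5/2x^2 + 1/5xy.
  leading term x^2: subtract (5/8)·g_4 from -5/2x^2 + 1/5xy → 1/5xy - 1/2x
  leading term xy: subtract (-1/10)·f_2 from 1/5xy - 1/2x → -4/5x + 4/25
  leading term x: no divisor's leading term divides it; move -4/5x to the remainder.
  leading term 1: no divisor's leading term divides it; move 4/25 to the remainder.
  remainder -4/5x + 4/25 ≠ 0; add g_7 = -4/5x + 4/25 to the basis.

S(f_2,g_5): lcm = xyz^2. S = 39/20xyz + 3/2xz^2 + 1/4xy - 4/5z^2.
  leading term xyz: subtract (-39/40z)·f_2 from 39/20xyz + 3/2xz^2 + 1/4xy - 4/5z^2 → 3/2xz^2 + 1/4xy - 117/40xz - 4/5z^2 + 39/25z
  leading term xz^2: subtract (-3)·g_5 from 3/2xz^2 + 1/4xy - 117/40xz - 4/5z^2 + 39/25z → 1/4xy - 4/5z^2 + 3/8x + 39/25z
  leading term xy: subtract (-1/8)·f_2 from 1/4xy - 4/5z^2 + 3/8x + 39/25z → -4/5z^2 + 39/25z + 1/5
  leading term z^2: no divisor's leading term divides it; move -4/5z^2 to the remainder.
  leading term z: no divisor's leading term divides it; move 39/25z to the remainder.
  leading term 1: no divisor's leading term divides it; move 1/5 to the remainder.
  remainder -4/5z^2 + 39/25z + 1/5 ≠ 0; add g_8 = -4/5z^2 + 39/25z + 1/5 to the basis.

S(f_2,g_7): lcm = xy. S = 3/2x + 1/5y - 4/5.
  leading term x: subtract (-15/8)·g_7 from 3/2x + 1/5y - 4/5 → 1/5y - 1/2
  leading term y: no divisor's leading term divides it; move 1/5y to the remainder.
  leading term 1: no divisor's leading term divides it; move -1/2 to the remainder.
  remainder 1/5y - 1/2 ≠ 0; add g_9 = 1/5y - 1/2 to the basis.

The other S-polynomials (S(f_2,g_4), S(f_3,g_4), S(f_1,g_5), S(f_3,g_5), S(g_4,g_5), S(f_1,g_6), S(f_2,g_6), S(f_3,g_6), S(g_4,g_6), S(g_5,g_6), S(f_1,g_7), S(f_3,g_7), S(g_4,g_7), S(g_5,g_7), S(g_6,g_7), S(f_1,g_8), S(f_2,g_8), S(f_3,g_8), S(g_4,g_8), S(g_5,g_8), S(g_6,g_8), S(g_7,g_8), S(f_1,g_9), S(f_2,g_9), S(f_3,g_9), S(g_4,g_9), S(g_5,g_9), S(g_6,g_9), S(g_7,g_9), S(g_8,g_9)) all reduce to 0 modulo the current basis, so we have a Gröbner basis.
Inter-reduce: drop elements whose leading term is divisible by another's, tail-reduce, and make monic.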